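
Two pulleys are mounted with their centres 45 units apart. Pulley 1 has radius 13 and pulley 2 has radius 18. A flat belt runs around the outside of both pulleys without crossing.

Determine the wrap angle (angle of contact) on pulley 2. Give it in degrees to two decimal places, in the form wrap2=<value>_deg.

wrap2=192.76_deg

open belt: β = asin((r2−r1)/C) = asin(5/45) = 6.3794°
wrap1 = π − 2β = 167.2413°
wrap2 = π + 2β = 192.7587°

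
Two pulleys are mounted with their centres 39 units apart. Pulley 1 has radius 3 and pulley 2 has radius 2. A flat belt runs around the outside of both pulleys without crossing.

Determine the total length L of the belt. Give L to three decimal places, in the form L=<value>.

open belt: β = asin((r2−r1)/C) = asin(-1/39) = -1.4693°
wrap1 = π − 2β = 182.9386°
wrap2 = π + 2β = 177.0614°
tangent length = C·cosβ = 38.9872
L = r1·wrap1 + r2·wrap2 + 2·C·cosβ = 3·3.1929 + 2·3.0903 + 2·38.9872 = 93.7336

L=93.734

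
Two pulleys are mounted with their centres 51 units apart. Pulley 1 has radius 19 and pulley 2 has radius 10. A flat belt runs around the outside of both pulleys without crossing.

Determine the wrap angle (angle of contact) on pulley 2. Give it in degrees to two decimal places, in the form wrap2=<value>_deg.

open belt: β = asin((r2−r1)/C) = asin(-9/51) = -10.1642°
wrap1 = π − 2β = 200.3285°
wrap2 = π + 2β = 159.6715°

wrap2=159.67_deg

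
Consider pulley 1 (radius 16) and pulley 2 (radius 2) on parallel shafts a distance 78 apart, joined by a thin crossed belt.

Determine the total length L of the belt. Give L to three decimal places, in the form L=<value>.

crossed belt: β = asin((r1+r2)/C) = asin(18/78) = 13.3424°
wrap1 = wrap2 = π + 2β = 206.6847°
tangent length = C·cosβ = 75.8947
L = (r1+r2)·wrap + 2·C·cosβ = 18·3.6073 + 2·75.8947 = 216.7212

L=216.721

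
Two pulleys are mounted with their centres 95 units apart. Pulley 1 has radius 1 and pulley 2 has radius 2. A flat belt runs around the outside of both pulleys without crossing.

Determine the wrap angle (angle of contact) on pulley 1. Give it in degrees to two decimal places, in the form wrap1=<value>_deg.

open belt: β = asin((r2−r1)/C) = asin(1/95) = 0.6031°
wrap1 = π − 2β = 178.7938°
wrap2 = π + 2β = 181.2062°

wrap1=178.79_deg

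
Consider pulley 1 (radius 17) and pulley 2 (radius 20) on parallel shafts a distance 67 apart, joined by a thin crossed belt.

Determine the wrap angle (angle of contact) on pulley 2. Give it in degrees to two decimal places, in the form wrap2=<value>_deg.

wrap2=247.04_deg

crossed belt: β = asin((r1+r2)/C) = asin(37/67) = 33.5207°
wrap1 = wrap2 = π + 2β = 247.0415°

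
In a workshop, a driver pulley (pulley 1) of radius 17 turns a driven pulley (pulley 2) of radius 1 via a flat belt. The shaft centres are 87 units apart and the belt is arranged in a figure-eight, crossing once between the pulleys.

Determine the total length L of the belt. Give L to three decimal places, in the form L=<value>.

crossed belt: β = asin((r1+r2)/C) = asin(18/87) = 11.9405°
wrap1 = wrap2 = π + 2β = 203.8811°
tangent length = C·cosβ = 85.1176
L = (r1+r2)·wrap + 2·C·cosβ = 18·3.5584 + 2·85.1176 = 234.2863

L=234.286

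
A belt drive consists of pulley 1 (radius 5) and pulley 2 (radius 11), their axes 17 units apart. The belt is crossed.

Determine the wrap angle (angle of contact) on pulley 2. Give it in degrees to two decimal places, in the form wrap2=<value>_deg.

wrap2=320.50_deg

crossed belt: β = asin((r1+r2)/C) = asin(16/17) = 70.2501°
wrap1 = wrap2 = π + 2β = 320.5002°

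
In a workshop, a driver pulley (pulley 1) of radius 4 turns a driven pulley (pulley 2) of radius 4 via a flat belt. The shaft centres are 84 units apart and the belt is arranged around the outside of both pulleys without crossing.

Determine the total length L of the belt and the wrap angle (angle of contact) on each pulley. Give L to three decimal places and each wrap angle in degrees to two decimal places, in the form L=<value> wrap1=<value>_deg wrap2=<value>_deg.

open belt: β = asin((r2−r1)/C) = asin(0/84) = 0.0000°
wrap1 = π − 2β = 180.0000°
wrap2 = π + 2β = 180.0000°
tangent length = C·cosβ = 84.0000
L = r1·wrap1 + r2·wrap2 + 2·C·cosβ = 4·3.1416 + 4·3.1416 + 2·84.0000 = 193.1327

L=193.133 wrap1=180.00_deg wrap2=180.00_deg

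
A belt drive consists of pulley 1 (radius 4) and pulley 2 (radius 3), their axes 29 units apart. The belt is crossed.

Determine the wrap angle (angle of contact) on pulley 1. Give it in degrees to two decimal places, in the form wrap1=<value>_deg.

wrap1=207.94_deg

crossed belt: β = asin((r1+r2)/C) = asin(7/29) = 13.9680°
wrap1 = wrap2 = π + 2β = 207.9359°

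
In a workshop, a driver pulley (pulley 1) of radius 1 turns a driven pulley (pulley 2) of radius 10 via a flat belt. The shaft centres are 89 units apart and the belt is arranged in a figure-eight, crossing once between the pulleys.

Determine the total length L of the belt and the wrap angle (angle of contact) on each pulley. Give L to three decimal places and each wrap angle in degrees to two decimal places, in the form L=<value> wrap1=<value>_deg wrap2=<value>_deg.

crossed belt: β = asin((r1+r2)/C) = asin(11/89) = 7.0997°
wrap1 = wrap2 = π + 2β = 194.1993°
tangent length = C·cosβ = 88.3176
L = (r1+r2)·wrap + 2·C·cosβ = 11·3.3894 + 2·88.3176 = 213.9188

L=213.919 wrap1=194.20_deg wrap2=194.20_deg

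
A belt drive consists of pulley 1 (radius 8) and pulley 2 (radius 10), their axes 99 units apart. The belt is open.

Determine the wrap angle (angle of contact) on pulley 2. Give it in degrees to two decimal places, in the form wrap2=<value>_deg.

open belt: β = asin((r2−r1)/C) = asin(2/99) = 1.1576°
wrap1 = π − 2β = 177.6849°
wrap2 = π + 2β = 182.3151°

wrap2=182.32_deg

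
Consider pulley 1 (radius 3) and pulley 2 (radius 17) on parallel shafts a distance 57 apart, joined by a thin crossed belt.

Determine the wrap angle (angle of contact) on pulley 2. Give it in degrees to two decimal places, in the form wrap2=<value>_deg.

wrap2=221.08_deg

crossed belt: β = asin((r1+r2)/C) = asin(20/57) = 20.5410°
wrap1 = wrap2 = π + 2β = 221.0820°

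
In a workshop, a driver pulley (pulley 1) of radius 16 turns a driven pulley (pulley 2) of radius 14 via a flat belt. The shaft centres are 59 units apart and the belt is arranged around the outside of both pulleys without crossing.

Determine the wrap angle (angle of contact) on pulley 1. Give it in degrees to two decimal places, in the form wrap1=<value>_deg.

wrap1=183.89_deg

open belt: β = asin((r2−r1)/C) = asin(-2/59) = -1.9426°
wrap1 = π − 2β = 183.8852°
wrap2 = π + 2β = 176.1148°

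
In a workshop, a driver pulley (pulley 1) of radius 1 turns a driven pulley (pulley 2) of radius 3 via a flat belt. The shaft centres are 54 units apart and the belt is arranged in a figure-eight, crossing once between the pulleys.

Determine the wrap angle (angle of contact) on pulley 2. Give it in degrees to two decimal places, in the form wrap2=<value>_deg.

wrap2=188.50_deg

crossed belt: β = asin((r1+r2)/C) = asin(4/54) = 4.2480°
wrap1 = wrap2 = π + 2β = 188.4960°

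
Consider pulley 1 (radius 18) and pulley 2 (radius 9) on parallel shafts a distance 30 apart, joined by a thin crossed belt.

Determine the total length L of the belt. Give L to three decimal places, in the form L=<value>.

L=171.444

crossed belt: β = asin((r1+r2)/C) = asin(27/30) = 64.1581°
wrap1 = wrap2 = π + 2β = 308.3161°
tangent length = C·cosβ = 13.0767
L = (r1+r2)·wrap + 2·C·cosβ = 27·5.3811 + 2·13.0767 = 171.4439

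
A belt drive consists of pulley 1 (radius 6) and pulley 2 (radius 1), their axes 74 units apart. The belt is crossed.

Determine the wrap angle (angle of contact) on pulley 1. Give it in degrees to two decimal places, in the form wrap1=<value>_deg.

wrap1=190.86_deg

crossed belt: β = asin((r1+r2)/C) = asin(7/74) = 5.4280°
wrap1 = wrap2 = π + 2β = 190.8560°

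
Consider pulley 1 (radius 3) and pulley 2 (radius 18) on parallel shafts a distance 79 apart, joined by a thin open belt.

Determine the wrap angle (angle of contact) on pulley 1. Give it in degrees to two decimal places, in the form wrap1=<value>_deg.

open belt: β = asin((r2−r1)/C) = asin(15/79) = 10.9454°
wrap1 = π − 2β = 158.1092°
wrap2 = π + 2β = 201.8908°

wrap1=158.11_deg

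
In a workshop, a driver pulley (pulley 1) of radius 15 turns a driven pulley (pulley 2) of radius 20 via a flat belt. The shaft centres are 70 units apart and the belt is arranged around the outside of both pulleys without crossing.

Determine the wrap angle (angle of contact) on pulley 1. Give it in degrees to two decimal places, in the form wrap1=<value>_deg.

open belt: β = asin((r2−r1)/C) = asin(5/70) = 4.0960°
wrap1 = π − 2β = 171.8079°
wrap2 = π + 2β = 188.1921°

wrap1=171.81_deg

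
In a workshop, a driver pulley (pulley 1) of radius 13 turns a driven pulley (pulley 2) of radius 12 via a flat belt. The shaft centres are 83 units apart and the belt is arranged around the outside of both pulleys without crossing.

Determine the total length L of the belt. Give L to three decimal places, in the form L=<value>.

open belt: β = asin((r2−r1)/C) = asin(-1/83) = -0.6903°
wrap1 = π − 2β = 181.3807°
wrap2 = π + 2β = 178.6193°
tangent length = C·cosβ = 82.9940
L = r1·wrap1 + r2·wrap2 + 2·C·cosβ = 13·3.1657 + 12·3.1175 + 2·82.9940 = 244.5519

L=244.552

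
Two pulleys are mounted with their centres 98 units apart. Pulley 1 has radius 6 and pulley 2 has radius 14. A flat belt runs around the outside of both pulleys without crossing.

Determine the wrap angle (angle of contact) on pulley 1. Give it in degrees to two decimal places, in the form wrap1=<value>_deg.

open belt: β = asin((r2−r1)/C) = asin(8/98) = 4.6824°
wrap1 = π − 2β = 170.6352°
wrap2 = π + 2β = 189.3648°

wrap1=170.64_deg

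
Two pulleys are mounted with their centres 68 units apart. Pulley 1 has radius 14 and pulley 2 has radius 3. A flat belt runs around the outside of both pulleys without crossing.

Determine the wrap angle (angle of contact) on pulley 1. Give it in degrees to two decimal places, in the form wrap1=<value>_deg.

wrap1=198.62_deg

open belt: β = asin((r2−r1)/C) = asin(-11/68) = -9.3093°
wrap1 = π − 2β = 198.6187°
wrap2 = π + 2β = 161.3813°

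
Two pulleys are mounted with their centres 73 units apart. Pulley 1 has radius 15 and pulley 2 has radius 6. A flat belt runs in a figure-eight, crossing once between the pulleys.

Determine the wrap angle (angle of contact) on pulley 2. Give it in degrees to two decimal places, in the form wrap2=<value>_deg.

wrap2=213.44_deg

crossed belt: β = asin((r1+r2)/C) = asin(21/73) = 16.7186°
wrap1 = wrap2 = π + 2β = 213.4372°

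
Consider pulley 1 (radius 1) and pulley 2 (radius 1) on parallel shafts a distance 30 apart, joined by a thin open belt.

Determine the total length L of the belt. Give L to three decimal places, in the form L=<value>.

L=66.283

open belt: β = asin((r2−r1)/C) = asin(0/30) = 0.0000°
wrap1 = π − 2β = 180.0000°
wrap2 = π + 2β = 180.0000°
tangent length = C·cosβ = 30.0000
L = r1·wrap1 + r2·wrap2 + 2·C·cosβ = 1·3.1416 + 1·3.1416 + 2·30.0000 = 66.2832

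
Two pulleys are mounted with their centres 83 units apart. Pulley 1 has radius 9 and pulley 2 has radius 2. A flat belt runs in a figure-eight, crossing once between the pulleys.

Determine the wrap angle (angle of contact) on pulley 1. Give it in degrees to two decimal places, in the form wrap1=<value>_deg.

crossed belt: β = asin((r1+r2)/C) = asin(11/83) = 7.6158°
wrap1 = wrap2 = π + 2β = 195.2316°

wrap1=195.23_deg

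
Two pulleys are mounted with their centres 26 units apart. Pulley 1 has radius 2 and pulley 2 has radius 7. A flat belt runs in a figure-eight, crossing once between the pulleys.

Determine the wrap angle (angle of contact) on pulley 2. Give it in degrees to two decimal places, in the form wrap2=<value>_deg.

wrap2=220.50_deg

crossed belt: β = asin((r1+r2)/C) = asin(9/26) = 20.2522°
wrap1 = wrap2 = π + 2β = 220.5045°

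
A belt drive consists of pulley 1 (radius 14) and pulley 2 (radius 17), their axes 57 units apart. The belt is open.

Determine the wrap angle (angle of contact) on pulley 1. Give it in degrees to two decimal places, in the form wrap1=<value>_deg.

open belt: β = asin((r2−r1)/C) = asin(3/57) = 3.0170°
wrap1 = π − 2β = 173.9661°
wrap2 = π + 2β = 186.0339°

wrap1=173.97_deg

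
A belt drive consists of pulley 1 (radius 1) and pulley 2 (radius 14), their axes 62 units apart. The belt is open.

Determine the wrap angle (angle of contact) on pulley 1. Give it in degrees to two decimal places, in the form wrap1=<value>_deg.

open belt: β = asin((r2−r1)/C) = asin(13/62) = 12.1034°
wrap1 = π − 2β = 155.7931°
wrap2 = π + 2β = 204.2069°

wrap1=155.79_deg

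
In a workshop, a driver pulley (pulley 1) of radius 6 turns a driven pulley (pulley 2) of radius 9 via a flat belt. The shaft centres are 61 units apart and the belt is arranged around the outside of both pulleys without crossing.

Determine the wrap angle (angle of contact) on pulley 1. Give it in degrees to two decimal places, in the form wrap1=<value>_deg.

wrap1=174.36_deg

open belt: β = asin((r2−r1)/C) = asin(3/61) = 2.8190°
wrap1 = π − 2β = 174.3621°
wrap2 = π + 2β = 185.6379°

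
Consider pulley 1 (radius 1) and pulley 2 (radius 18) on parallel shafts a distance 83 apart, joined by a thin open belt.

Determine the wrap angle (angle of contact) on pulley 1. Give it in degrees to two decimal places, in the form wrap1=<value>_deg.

open belt: β = asin((r2−r1)/C) = asin(17/83) = 11.8189°
wrap1 = π − 2β = 156.3622°
wrap2 = π + 2β = 203.6378°

wrap1=156.36_deg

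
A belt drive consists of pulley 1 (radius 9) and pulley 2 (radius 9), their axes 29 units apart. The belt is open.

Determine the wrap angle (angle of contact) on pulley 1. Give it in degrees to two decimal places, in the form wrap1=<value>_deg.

open belt: β = asin((r2−r1)/C) = asin(0/29) = 0.0000°
wrap1 = π − 2β = 180.0000°
wrap2 = π + 2β = 180.0000°

wrap1=180.00_deg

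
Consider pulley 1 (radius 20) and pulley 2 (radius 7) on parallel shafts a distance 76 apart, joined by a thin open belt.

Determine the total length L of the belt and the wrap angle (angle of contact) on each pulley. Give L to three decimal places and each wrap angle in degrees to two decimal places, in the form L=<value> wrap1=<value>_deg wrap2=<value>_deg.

L=239.052 wrap1=199.70_deg wrap2=160.30_deg

open belt: β = asin((r2−r1)/C) = asin(-13/76) = -9.8490°
wrap1 = π − 2β = 199.6981°
wrap2 = π + 2β = 160.3019°
tangent length = C·cosβ = 74.8799
L = r1·wrap1 + r2·wrap2 + 2·C·cosβ = 20·3.4854 + 7·2.7978 + 2·74.8799 = 239.0522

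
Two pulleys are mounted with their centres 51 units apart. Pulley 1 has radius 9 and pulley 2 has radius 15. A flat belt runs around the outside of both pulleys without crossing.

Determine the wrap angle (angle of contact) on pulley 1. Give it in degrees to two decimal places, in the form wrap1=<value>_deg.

open belt: β = asin((r2−r1)/C) = asin(6/51) = 6.7563°
wrap1 = π − 2β = 166.4873°
wrap2 = π + 2β = 193.5127°

wrap1=166.49_deg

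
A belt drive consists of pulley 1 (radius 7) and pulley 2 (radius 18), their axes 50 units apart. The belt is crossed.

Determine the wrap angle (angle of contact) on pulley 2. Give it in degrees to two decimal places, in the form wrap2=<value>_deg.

crossed belt: β = asin((r1+r2)/C) = asin(25/50) = 30.0000°
wrap1 = wrap2 = π + 2β = 240.0000°

wrap2=240.00_deg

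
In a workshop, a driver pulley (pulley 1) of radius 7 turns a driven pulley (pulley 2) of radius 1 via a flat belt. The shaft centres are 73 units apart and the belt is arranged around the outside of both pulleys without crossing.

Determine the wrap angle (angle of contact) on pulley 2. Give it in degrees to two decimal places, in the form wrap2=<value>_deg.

wrap2=170.57_deg

open belt: β = asin((r2−r1)/C) = asin(-6/73) = -4.7146°
wrap1 = π − 2β = 189.4291°
wrap2 = π + 2β = 170.5709°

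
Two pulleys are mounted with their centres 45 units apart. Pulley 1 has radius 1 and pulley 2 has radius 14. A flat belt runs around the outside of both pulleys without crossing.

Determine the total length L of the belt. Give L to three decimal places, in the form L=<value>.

open belt: β = asin((r2−r1)/C) = asin(13/45) = 16.7914°
wrap1 = π − 2β = 146.4171°
wrap2 = π + 2β = 213.5829°
tangent length = C·cosβ = 43.0813
L = r1·wrap1 + r2·wrap2 + 2·C·cosβ = 1·2.5555 + 14·3.7277 + 2·43.0813 = 140.9062

L=140.906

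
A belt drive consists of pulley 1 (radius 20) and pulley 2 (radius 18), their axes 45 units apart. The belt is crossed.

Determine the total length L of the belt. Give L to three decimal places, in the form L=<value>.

L=244.008

crossed belt: β = asin((r1+r2)/C) = asin(38/45) = 57.6125°
wrap1 = wrap2 = π + 2β = 295.2249°
tangent length = C·cosβ = 24.1039
L = (r1+r2)·wrap + 2·C·cosβ = 38·5.1526 + 2·24.1039 = 244.0085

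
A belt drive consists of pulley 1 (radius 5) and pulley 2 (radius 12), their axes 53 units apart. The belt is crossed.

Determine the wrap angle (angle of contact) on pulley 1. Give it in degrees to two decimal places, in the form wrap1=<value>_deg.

crossed belt: β = asin((r1+r2)/C) = asin(17/53) = 18.7086°
wrap1 = wrap2 = π + 2β = 217.4171°

wrap1=217.42_deg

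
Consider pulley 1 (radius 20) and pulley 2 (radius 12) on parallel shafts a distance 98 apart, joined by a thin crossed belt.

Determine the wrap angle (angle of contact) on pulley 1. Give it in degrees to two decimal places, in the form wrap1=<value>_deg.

wrap1=218.12_deg

crossed belt: β = asin((r1+r2)/C) = asin(32/98) = 19.0583°
wrap1 = wrap2 = π + 2β = 218.1167°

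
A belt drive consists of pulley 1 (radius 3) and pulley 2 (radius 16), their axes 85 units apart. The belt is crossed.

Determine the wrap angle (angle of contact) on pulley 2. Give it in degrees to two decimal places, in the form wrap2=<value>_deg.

crossed belt: β = asin((r1+r2)/C) = asin(19/85) = 12.9164°
wrap1 = wrap2 = π + 2β = 205.8328°

wrap2=205.83_deg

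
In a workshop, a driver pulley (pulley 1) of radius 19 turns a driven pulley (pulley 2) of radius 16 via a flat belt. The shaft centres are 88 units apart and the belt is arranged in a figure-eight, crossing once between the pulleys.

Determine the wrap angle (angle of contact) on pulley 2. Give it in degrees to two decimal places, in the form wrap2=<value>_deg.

wrap2=226.87_deg

crossed belt: β = asin((r1+r2)/C) = asin(35/88) = 23.4362°
wrap1 = wrap2 = π + 2β = 226.8724°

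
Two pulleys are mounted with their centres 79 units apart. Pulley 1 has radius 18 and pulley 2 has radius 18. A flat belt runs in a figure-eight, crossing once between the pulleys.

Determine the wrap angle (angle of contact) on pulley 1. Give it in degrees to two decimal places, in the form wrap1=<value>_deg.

crossed belt: β = asin((r1+r2)/C) = asin(36/79) = 27.1097°
wrap1 = wrap2 = π + 2β = 234.2195°

wrap1=234.22_deg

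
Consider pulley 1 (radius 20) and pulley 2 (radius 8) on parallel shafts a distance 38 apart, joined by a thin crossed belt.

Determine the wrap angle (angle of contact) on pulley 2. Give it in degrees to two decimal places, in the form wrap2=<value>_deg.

crossed belt: β = asin((r1+r2)/C) = asin(28/38) = 47.4631°
wrap1 = wrap2 = π + 2β = 274.9262°

wrap2=274.93_deg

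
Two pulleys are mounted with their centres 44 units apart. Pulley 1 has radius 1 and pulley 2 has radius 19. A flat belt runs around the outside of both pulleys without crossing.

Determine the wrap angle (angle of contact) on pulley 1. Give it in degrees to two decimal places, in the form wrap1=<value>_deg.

wrap1=131.70_deg

open belt: β = asin((r2−r1)/C) = asin(18/44) = 24.1477°
wrap1 = π − 2β = 131.7045°
wrap2 = π + 2β = 228.2955°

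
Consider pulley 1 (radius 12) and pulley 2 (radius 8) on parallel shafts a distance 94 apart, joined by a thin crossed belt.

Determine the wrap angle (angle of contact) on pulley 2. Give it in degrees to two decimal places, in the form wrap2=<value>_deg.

crossed belt: β = asin((r1+r2)/C) = asin(20/94) = 12.2845°
wrap1 = wrap2 = π + 2β = 204.5690°

wrap2=204.57_deg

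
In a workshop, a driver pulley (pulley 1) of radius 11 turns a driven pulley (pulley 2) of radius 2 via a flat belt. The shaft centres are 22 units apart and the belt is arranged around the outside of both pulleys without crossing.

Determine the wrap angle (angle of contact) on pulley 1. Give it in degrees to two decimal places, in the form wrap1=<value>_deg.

open belt: β = asin((r2−r1)/C) = asin(-9/22) = -24.1477°
wrap1 = π − 2β = 228.2955°
wrap2 = π + 2β = 131.7045°

wrap1=228.30_deg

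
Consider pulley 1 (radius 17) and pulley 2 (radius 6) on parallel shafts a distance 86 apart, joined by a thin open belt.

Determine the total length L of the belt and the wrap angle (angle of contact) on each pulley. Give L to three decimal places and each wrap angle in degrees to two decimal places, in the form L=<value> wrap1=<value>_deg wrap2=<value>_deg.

open belt: β = asin((r2−r1)/C) = asin(-11/86) = -7.3487°
wrap1 = π − 2β = 194.6973°
wrap2 = π + 2β = 165.3027°
tangent length = C·cosβ = 85.2936
L = r1·wrap1 + r2·wrap2 + 2·C·cosβ = 17·3.3981 + 6·2.8851 + 2·85.2936 = 245.6655

L=245.666 wrap1=194.70_deg wrap2=165.30_deg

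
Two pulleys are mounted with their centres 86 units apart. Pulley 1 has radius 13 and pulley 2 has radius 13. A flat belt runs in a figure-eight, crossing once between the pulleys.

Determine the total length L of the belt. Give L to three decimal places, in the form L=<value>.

L=261.603

crossed belt: β = asin((r1+r2)/C) = asin(26/86) = 17.5973°
wrap1 = wrap2 = π + 2β = 215.1947°
tangent length = C·cosβ = 81.9756
L = (r1+r2)·wrap + 2·C·cosβ = 26·3.7559 + 2·81.9756 = 261.6035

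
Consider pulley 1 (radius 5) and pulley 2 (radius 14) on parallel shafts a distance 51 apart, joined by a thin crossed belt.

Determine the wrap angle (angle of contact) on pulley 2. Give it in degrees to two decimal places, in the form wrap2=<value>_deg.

crossed belt: β = asin((r1+r2)/C) = asin(19/51) = 21.8729°
wrap1 = wrap2 = π + 2β = 223.7458°

wrap2=223.75_deg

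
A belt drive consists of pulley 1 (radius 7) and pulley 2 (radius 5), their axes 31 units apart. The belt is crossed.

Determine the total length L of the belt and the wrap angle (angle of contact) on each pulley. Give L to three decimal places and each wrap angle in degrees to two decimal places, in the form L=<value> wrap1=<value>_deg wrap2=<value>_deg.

L=104.405 wrap1=225.55_deg wrap2=225.55_deg

crossed belt: β = asin((r1+r2)/C) = asin(12/31) = 22.7740°
wrap1 = wrap2 = π + 2β = 225.5479°
tangent length = C·cosβ = 28.5832
L = (r1+r2)·wrap + 2·C·cosβ = 12·3.9366 + 2·28.5832 = 104.4051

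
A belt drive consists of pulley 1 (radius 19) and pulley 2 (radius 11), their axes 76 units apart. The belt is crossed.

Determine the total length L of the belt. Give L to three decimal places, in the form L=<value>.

L=258.251

crossed belt: β = asin((r1+r2)/C) = asin(30/76) = 23.2496°
wrap1 = wrap2 = π + 2β = 226.4991°
tangent length = C·cosβ = 69.8284
L = (r1+r2)·wrap + 2·C·cosβ = 30·3.9532 + 2·69.8284 = 258.2514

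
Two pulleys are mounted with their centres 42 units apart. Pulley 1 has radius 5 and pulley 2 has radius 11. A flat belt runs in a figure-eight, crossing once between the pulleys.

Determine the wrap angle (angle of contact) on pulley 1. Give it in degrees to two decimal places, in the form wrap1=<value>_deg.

crossed belt: β = asin((r1+r2)/C) = asin(16/42) = 22.3927°
wrap1 = wrap2 = π + 2β = 224.7854°

wrap1=224.79_deg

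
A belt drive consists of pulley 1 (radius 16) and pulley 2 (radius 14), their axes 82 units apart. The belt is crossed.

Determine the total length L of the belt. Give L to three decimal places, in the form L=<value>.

crossed belt: β = asin((r1+r2)/C) = asin(30/82) = 21.4601°
wrap1 = wrap2 = π + 2β = 222.9203°
tangent length = C·cosβ = 76.3151
L = (r1+r2)·wrap + 2·C·cosβ = 30·3.8907 + 2·76.3151 = 269.3510

L=269.351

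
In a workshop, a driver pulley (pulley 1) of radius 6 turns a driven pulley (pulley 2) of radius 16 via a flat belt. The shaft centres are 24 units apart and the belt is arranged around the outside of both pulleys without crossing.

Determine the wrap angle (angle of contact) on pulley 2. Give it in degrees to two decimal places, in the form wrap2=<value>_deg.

wrap2=229.25_deg

open belt: β = asin((r2−r1)/C) = asin(10/24) = 24.6243°
wrap1 = π − 2β = 130.7514°
wrap2 = π + 2β = 229.2486°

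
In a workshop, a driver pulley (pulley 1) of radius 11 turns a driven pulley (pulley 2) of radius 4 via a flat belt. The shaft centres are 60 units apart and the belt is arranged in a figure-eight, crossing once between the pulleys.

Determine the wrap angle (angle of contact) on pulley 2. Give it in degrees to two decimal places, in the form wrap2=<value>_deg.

crossed belt: β = asin((r1+r2)/C) = asin(15/60) = 14.4775°
wrap1 = wrap2 = π + 2β = 208.9550°

wrap2=208.96_deg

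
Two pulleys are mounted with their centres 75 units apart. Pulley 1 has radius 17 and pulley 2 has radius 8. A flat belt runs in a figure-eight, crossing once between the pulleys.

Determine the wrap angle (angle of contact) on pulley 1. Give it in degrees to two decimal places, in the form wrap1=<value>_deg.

wrap1=218.94_deg

crossed belt: β = asin((r1+r2)/C) = asin(25/75) = 19.4712°
wrap1 = wrap2 = π + 2β = 218.9424°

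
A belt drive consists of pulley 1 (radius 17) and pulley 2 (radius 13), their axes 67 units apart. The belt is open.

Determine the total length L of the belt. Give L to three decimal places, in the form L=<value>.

L=228.487

open belt: β = asin((r2−r1)/C) = asin(-4/67) = -3.4227°
wrap1 = π − 2β = 186.8454°
wrap2 = π + 2β = 173.1546°
tangent length = C·cosβ = 66.8805
L = r1·wrap1 + r2·wrap2 + 2·C·cosβ = 17·3.2611 + 13·3.0221 + 2·66.8805 = 228.4867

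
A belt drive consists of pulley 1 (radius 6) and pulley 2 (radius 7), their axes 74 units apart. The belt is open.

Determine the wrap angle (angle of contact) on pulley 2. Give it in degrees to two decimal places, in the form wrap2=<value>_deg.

wrap2=181.55_deg

open belt: β = asin((r2−r1)/C) = asin(1/74) = 0.7743°
wrap1 = π − 2β = 178.4514°
wrap2 = π + 2β = 181.5486°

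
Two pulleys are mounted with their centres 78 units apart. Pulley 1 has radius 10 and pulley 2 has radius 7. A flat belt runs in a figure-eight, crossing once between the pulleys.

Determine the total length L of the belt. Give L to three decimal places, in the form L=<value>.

crossed belt: β = asin((r1+r2)/C) = asin(17/78) = 12.5886°
wrap1 = wrap2 = π + 2β = 205.1772°
tangent length = C·cosβ = 76.1249
L = (r1+r2)·wrap + 2·C·cosβ = 17·3.5810 + 2·76.1249 = 213.1271

L=213.127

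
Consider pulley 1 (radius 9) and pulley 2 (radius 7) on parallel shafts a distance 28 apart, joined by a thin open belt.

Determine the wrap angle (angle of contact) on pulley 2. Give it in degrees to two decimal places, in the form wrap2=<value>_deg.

open belt: β = asin((r2−r1)/C) = asin(-2/28) = -4.0960°
wrap1 = π − 2β = 188.1921°
wrap2 = π + 2β = 171.8079°

wrap2=171.81_deg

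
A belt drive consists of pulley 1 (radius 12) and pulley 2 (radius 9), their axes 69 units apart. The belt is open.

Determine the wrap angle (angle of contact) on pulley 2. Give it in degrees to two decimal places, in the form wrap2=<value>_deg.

wrap2=175.02_deg

open belt: β = asin((r2−r1)/C) = asin(-3/69) = -2.4919°
wrap1 = π − 2β = 184.9838°
wrap2 = π + 2β = 175.0162°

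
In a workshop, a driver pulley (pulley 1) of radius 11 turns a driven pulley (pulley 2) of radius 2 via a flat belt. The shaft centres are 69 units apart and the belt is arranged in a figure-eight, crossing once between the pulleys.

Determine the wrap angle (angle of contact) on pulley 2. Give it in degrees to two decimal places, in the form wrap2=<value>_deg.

wrap2=201.72_deg

crossed belt: β = asin((r1+r2)/C) = asin(13/69) = 10.8598°
wrap1 = wrap2 = π + 2β = 201.7195°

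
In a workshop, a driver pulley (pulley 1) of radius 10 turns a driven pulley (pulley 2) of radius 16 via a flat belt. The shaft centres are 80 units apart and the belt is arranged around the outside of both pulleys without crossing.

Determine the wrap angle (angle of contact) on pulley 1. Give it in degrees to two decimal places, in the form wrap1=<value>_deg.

open belt: β = asin((r2−r1)/C) = asin(6/80) = 4.3012°
wrap1 = π − 2β = 171.3976°
wrap2 = π + 2β = 188.6024°

wrap1=171.40_deg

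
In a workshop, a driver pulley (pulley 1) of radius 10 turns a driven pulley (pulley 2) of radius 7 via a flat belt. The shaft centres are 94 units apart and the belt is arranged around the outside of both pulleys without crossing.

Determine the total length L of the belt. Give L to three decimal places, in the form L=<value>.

open belt: β = asin((r2−r1)/C) = asin(-3/94) = -1.8289°
wrap1 = π − 2β = 183.6578°
wrap2 = π + 2β = 176.3422°
tangent length = C·cosβ = 93.9521
L = r1·wrap1 + r2·wrap2 + 2·C·cosβ = 10·3.2054 + 7·3.0778 + 2·93.9521 = 241.5028

L=241.503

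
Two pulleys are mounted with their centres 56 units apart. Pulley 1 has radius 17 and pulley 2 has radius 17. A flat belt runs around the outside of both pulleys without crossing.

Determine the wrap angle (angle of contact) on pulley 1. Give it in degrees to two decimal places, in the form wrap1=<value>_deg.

wrap1=180.00_deg

open belt: β = asin((r2−r1)/C) = asin(0/56) = 0.0000°
wrap1 = π − 2β = 180.0000°
wrap2 = π + 2β = 180.0000°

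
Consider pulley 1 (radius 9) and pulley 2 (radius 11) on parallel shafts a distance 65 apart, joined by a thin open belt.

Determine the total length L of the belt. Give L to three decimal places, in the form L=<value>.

L=192.893

open belt: β = asin((r2−r1)/C) = asin(2/65) = 1.7632°
wrap1 = π − 2β = 176.4735°
wrap2 = π + 2β = 183.5265°
tangent length = C·cosβ = 64.9692
L = r1·wrap1 + r2·wrap2 + 2·C·cosβ = 9·3.0800 + 11·3.2031 + 2·64.9692 = 192.8934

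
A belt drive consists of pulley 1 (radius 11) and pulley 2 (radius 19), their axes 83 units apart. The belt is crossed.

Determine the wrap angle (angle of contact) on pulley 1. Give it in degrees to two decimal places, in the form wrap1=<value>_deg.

crossed belt: β = asin((r1+r2)/C) = asin(30/83) = 21.1890°
wrap1 = wrap2 = π + 2β = 222.3780°

wrap1=222.38_deg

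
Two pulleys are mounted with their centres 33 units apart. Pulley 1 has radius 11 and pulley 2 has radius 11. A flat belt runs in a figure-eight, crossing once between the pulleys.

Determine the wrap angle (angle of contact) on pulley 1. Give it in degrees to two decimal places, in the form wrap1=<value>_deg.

wrap1=263.62_deg

crossed belt: β = asin((r1+r2)/C) = asin(22/33) = 41.8103°
wrap1 = wrap2 = π + 2β = 263.6206°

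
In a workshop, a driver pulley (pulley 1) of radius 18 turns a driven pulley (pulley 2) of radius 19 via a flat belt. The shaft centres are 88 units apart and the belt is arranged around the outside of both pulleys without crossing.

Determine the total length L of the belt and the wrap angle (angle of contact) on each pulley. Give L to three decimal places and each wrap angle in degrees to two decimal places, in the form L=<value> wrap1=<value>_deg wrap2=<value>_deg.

L=292.250 wrap1=178.70_deg wrap2=181.30_deg

open belt: β = asin((r2−r1)/C) = asin(1/88) = 0.6511°
wrap1 = π − 2β = 178.6978°
wrap2 = π + 2β = 181.3022°
tangent length = C·cosβ = 87.9943
L = r1·wrap1 + r2·wrap2 + 2·C·cosβ = 18·3.1189 + 19·3.1643 + 2·87.9943 = 292.2503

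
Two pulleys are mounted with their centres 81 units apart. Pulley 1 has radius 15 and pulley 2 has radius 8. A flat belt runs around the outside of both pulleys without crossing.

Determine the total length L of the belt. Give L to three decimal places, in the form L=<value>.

L=234.862

open belt: β = asin((r2−r1)/C) = asin(-7/81) = -4.9577°
wrap1 = π − 2β = 189.9153°
wrap2 = π + 2β = 170.0847°
tangent length = C·cosβ = 80.6970
L = r1·wrap1 + r2·wrap2 + 2·C·cosβ = 15·3.3146 + 8·2.9685 + 2·80.6970 = 234.8619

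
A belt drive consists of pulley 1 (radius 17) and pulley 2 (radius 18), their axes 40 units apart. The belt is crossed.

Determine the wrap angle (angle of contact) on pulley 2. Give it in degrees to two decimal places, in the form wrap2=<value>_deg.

wrap2=302.09_deg

crossed belt: β = asin((r1+r2)/C) = asin(35/40) = 61.0450°
wrap1 = wrap2 = π + 2β = 302.0900°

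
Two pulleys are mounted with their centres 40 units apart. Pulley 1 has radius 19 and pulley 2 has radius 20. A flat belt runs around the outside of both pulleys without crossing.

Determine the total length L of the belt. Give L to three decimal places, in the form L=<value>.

L=202.547

open belt: β = asin((r2−r1)/C) = asin(1/40) = 1.4325°
wrap1 = π − 2β = 177.1349°
wrap2 = π + 2β = 182.8651°
tangent length = C·cosβ = 39.9875
L = r1·wrap1 + r2·wrap2 + 2·C·cosβ = 19·3.0916 + 20·3.1916 + 2·39.9875 = 202.5471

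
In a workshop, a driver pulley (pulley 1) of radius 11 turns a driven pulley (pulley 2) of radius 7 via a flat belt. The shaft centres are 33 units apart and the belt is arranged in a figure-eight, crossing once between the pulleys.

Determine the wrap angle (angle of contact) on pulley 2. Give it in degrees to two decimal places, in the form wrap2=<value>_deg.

wrap2=246.11_deg

crossed belt: β = asin((r1+r2)/C) = asin(18/33) = 33.0557°
wrap1 = wrap2 = π + 2β = 246.1115°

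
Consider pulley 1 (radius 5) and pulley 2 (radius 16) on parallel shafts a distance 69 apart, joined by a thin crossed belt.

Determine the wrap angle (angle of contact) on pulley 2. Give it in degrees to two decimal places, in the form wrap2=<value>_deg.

wrap2=215.44_deg

crossed belt: β = asin((r1+r2)/C) = asin(21/69) = 17.7189°
wrap1 = wrap2 = π + 2β = 215.4379°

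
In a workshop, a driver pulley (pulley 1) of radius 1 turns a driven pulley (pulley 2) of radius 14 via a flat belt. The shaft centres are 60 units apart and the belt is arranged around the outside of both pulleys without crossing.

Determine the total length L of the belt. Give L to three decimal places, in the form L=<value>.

open belt: β = asin((r2−r1)/C) = asin(13/60) = 12.5133°
wrap1 = π − 2β = 154.9733°
wrap2 = π + 2β = 205.0267°
tangent length = C·cosβ = 58.5747
L = r1·wrap1 + r2·wrap2 + 2·C·cosβ = 1·2.7048 + 14·3.5784 + 2·58.5747 = 169.9517

L=169.952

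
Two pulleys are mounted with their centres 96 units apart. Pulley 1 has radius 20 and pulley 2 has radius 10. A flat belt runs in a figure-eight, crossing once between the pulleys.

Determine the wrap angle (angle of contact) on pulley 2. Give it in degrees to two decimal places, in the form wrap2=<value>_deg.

crossed belt: β = asin((r1+r2)/C) = asin(30/96) = 18.2100°
wrap1 = wrap2 = π + 2β = 216.4199°

wrap2=216.42_deg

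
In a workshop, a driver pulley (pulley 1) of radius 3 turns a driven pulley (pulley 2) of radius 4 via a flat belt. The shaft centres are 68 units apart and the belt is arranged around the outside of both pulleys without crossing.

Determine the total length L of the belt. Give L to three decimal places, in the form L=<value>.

L=158.006

open belt: β = asin((r2−r1)/C) = asin(1/68) = 0.8426°
wrap1 = π − 2β = 178.3148°
wrap2 = π + 2β = 181.6852°
tangent length = C·cosβ = 67.9926
L = r1·wrap1 + r2·wrap2 + 2·C·cosβ = 3·3.1122 + 4·3.1710 + 2·67.9926 = 158.0059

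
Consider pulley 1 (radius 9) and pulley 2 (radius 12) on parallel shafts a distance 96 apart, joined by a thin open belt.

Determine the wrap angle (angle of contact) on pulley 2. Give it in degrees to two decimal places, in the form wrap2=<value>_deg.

open belt: β = asin((r2−r1)/C) = asin(3/96) = 1.7908°
wrap1 = π − 2β = 176.4184°
wrap2 = π + 2β = 183.5816°

wrap2=183.58_deg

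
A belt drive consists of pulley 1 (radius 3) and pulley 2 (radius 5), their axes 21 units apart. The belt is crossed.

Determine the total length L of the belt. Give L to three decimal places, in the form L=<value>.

L=70.219

crossed belt: β = asin((r1+r2)/C) = asin(8/21) = 22.3927°
wrap1 = wrap2 = π + 2β = 224.7854°
tangent length = C·cosβ = 19.4165
L = (r1+r2)·wrap + 2·C·cosβ = 8·3.9232 + 2·19.4165 = 70.2189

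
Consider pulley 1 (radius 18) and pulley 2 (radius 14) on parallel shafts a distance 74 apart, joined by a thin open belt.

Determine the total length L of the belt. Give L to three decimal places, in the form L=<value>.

open belt: β = asin((r2−r1)/C) = asin(-4/74) = -3.0986°
wrap1 = π − 2β = 186.1972°
wrap2 = π + 2β = 173.8028°
tangent length = C·cosβ = 73.8918
L = r1·wrap1 + r2·wrap2 + 2·C·cosβ = 18·3.2498 + 14·3.0334 + 2·73.8918 = 248.7472

L=248.747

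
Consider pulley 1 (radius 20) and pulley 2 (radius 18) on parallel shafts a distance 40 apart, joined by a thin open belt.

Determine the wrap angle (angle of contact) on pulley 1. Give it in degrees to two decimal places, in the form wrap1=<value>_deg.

open belt: β = asin((r2−r1)/C) = asin(-2/40) = -2.8660°
wrap1 = π − 2β = 185.7320°
wrap2 = π + 2β = 174.2680°

wrap1=185.73_deg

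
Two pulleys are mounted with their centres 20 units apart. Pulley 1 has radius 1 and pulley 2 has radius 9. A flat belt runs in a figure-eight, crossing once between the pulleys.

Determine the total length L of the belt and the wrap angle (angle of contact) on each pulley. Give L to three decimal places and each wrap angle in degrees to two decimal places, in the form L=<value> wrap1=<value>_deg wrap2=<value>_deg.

crossed belt: β = asin((r1+r2)/C) = asin(10/20) = 30.0000°
wrap1 = wrap2 = π + 2β = 240.0000°
tangent length = C·cosβ = 17.3205
L = (r1+r2)·wrap + 2·C·cosβ = 10·4.1888 + 2·17.3205 = 76.5289

L=76.529 wrap1=240.00_deg wrap2=240.00_deg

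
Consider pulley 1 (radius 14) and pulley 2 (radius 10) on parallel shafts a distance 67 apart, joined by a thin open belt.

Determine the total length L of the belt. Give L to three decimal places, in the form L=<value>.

L=209.637

open belt: β = asin((r2−r1)/C) = asin(-4/67) = -3.4227°
wrap1 = π − 2β = 186.8454°
wrap2 = π + 2β = 173.1546°
tangent length = C·cosβ = 66.8805
L = r1·wrap1 + r2·wrap2 + 2·C·cosβ = 14·3.2611 + 10·3.0221 + 2·66.8805 = 209.6371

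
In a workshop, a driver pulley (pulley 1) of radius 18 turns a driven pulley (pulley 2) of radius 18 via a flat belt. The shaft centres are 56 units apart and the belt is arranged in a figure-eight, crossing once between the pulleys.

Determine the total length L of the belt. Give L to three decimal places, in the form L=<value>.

L=249.160

crossed belt: β = asin((r1+r2)/C) = asin(36/56) = 40.0052°
wrap1 = wrap2 = π + 2β = 260.0104°
tangent length = C·cosβ = 42.8952
L = (r1+r2)·wrap + 2·C·cosβ = 36·4.5380 + 2·42.8952 = 249.1598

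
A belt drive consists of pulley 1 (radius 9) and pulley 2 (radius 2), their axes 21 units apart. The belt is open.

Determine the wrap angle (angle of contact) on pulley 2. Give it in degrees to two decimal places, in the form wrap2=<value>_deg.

wrap2=141.06_deg

open belt: β = asin((r2−r1)/C) = asin(-7/21) = -19.4712°
wrap1 = π − 2β = 218.9424°
wrap2 = π + 2β = 141.0576°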